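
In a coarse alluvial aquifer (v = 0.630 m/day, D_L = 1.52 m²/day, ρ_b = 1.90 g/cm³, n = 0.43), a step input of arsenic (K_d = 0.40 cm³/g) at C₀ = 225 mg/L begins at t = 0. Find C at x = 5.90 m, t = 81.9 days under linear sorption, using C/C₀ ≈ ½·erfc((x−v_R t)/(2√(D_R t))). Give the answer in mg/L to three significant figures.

205 mg/L

Retardation factor R = 1 + ρ_b·K_d/n = 1 + 1.90 × 0.40/0.43 = 2.767.
Sorption retards both mechanisms: v_R = v/R = 0.2277 m/day, D_R = D/R = 0.5493 m²/day.
v_R·t = 0.2277 × 81.9 = 18.64863 m; 2√(D_R t) = 13.41 m; argument = (5.90 − 18.64863)/13.41 = -0.9507.
C = C₀ × ½·erfc(-0.9507) = 225 × 0.9106 = 205 mg/L.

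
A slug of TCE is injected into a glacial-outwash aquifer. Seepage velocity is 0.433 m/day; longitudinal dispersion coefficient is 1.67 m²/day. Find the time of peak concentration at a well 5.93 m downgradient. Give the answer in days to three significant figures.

7.43 days

For the 1D instantaneous-source solution, setting ∂C/∂t = 0 at fixed x gives v²t² + 2Dt − x² = 0, so t = (√(D² + v²x²) − D)/v².
√(D² + v²x²) = √(1.67² + 0.433² × 5.93²) = 3.063; v² = 0.187489.
t = (3.063 − 1.67)/0.187489 = 7.43 days (vs. the pure-advection estimate x/v = 13.7 d).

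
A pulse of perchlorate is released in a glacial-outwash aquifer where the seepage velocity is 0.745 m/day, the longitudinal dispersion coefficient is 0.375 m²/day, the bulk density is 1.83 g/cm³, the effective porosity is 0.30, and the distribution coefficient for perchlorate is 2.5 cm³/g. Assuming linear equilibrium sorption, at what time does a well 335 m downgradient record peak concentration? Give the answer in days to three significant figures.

Retardation factor R = 1 + ρ_b·K_d/n = 1 + 1.83 × 2.5/0.30 = 16.25.
Sorption retards both mechanisms: v_R = v/R = 0.04585 m/day, D_R = D/R = 0.02308 m²/day.
Peak time from v_R²t² + 2D_R t − x² = 0: t = (√(D_R² + v_R²x²) − D_R)/v_R².
√(D_R² + v_R²x²) = √(0.02308² + 0.04585² × 335²) = 15.36; v_R² = 0.002102.
t = (15.36 − 0.02308)/0.002102 = 7300 days.

7300 days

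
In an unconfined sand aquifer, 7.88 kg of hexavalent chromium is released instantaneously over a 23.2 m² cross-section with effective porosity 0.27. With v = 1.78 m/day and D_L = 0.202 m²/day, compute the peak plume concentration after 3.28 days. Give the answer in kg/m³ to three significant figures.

0.436 kg/m³

The peak of an instantaneous 1D plume sits at x = vt; there the Gaussian factor is 1 and C_max = M/(n_e·A·√(4πDt)), where n_e·A is the pore area the mass is dissolved in.
√(4πDt) = √(4π × 0.202 × 3.28) = 2.885 m, so C_max = 7.88/(0.27 × 23.2 × 2.885) = 0.436 kg/m³.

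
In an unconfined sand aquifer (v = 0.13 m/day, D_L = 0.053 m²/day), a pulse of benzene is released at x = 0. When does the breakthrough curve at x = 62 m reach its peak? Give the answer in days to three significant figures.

For the 1D instantaneous-source solution, setting ∂C/∂t = 0 at fixed x gives v²t² + 2Dt − x² = 0, so t = (√(D² + v²x²) − D)/v².
√(D² + v²x²) = √(0.053² + 0.13² × 62²) = 8.060; v² = 0.0169.
t = (8.060 − 0.053)/0.0169 = 474 days (vs. the pure-advection estimate x/v = 477 d).

474 days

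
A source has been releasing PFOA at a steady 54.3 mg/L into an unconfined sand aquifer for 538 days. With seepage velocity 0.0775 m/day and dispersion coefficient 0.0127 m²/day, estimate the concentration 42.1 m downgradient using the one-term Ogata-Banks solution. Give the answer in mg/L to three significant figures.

24.8 mg/L

For a continuous step input, C/C₀ ≈ ½·erfc((x−vt)/(2√(Dt))).
vt = 0.0775 × 538 = 41.695 m and 2√(Dt) = 2√(0.0127 × 538) = 5.228 m.
Argument (x−vt)/(2√(Dt)) = (42.1 − 41.695)/5.228 = 0.07747; ½·erfc(0.07747) = 0.4564.
C = 54.3 × 0.4564 = 24.8 mg/L.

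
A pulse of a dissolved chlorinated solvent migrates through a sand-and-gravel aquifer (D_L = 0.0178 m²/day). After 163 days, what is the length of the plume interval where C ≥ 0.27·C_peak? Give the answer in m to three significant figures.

The plume is Gaussian with σ = √(2Dt) = √(2 × 0.0178 × 163) = 2.409 m.
C/C_peak = exp(−Δx²/(2σ²)) = 0.27 ⇒ Δx = σ·√(−2 ln 0.27) = 2.409 × 1.618 = 3.898 m.
Width = 2Δx = 7.80 m.

7.80 m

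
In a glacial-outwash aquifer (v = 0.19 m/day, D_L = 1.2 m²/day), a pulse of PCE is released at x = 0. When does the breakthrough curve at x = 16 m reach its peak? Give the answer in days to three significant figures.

For the 1D instantaneous-source solution, setting ∂C/∂t = 0 at fixed x gives v²t² + 2Dt − x² = 0, so t = (√(D² + v²x²) − D)/v².
√(D² + v²x²) = √(1.2² + 0.19² × 16²) = 3.268; v² = 0.0361.
t = (3.268 − 1.2)/0.0361 = 57.3 days (vs. the pure-advection estimate x/v = 84.2 d).

57.3 days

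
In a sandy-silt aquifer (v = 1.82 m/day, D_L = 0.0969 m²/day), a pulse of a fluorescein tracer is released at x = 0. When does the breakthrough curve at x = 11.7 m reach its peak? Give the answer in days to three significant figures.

6.40 days

For the 1D instantaneous-source solution, setting ∂C/∂t = 0 at fixed x gives v²t² + 2Dt − x² = 0, so t = (√(D² + v²x²) − D)/v².
√(D² + v²x²) = √(0.0969² + 1.82² × 11.7²) = 21.29; v² = 3.3124.
t = (21.29 − 0.0969)/3.3124 = 6.40 days (vs. the pure-advection estimate x/v = 6.43 d).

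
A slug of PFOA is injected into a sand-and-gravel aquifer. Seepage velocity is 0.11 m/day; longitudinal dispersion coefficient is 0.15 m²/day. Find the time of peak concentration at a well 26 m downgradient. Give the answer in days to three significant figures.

224 days

For the 1D instantaneous-source solution, setting ∂C/∂t = 0 at fixed x gives v²t² + 2Dt − x² = 0, so t = (√(D² + v²x²) − D)/v².
√(D² + v²x²) = √(0.15² + 0.11² × 26²) = 2.864; v² = 0.0121.
t = (2.864 − 0.15)/0.0121 = 224 days (vs. the pure-advection estimate x/v = 236 d).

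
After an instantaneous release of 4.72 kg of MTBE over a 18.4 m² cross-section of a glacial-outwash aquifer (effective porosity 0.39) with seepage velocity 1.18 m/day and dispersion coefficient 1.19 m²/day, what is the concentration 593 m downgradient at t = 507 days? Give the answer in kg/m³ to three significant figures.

For an instantaneous plane source, C(x,t) = M/(n_e·A·√(4πDt)) · exp(−(x−vt)²/(4Dt)), with n_e·A the pore (flow) area.
Plume center vt = 1.18 × 507 = 598.26 m, so the well at 593 m is 5.26 m upgradient of the peak.
√(4πDt) = 87.07 m, giving peak height M/(n_e·A·√(4πDt)) = 4.72/(0.39 × 18.4 × 87.07) = 0.007554 kg/m³.
(x−vt)²/(4Dt) = (-5.26)²/(4 × 1.19 × 507) = 0.01146; exp(−0.01146) = 0.9886.
C = 0.007554 × 0.9886 = 0.00747 kg/m³.

0.00747 kg/m³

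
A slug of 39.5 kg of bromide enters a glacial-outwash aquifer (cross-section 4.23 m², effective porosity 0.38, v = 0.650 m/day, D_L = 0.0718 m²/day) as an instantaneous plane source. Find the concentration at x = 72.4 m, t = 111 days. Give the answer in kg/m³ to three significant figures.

2.45 kg/m³

For an instantaneous plane source, C(x,t) = M/(n_e·A·√(4πDt)) · exp(−(x−vt)²/(4Dt)), with n_e·A the pore (flow) area.
Plume center vt = 0.650 × 111 = 72.15 m, so the well at 72.4 m is 0.25 m downgradient of the peak.
√(4πDt) = 10.01 m, giving peak height M/(n_e·A·√(4πDt)) = 39.5/(0.38 × 4.23 × 10.01) = 2.455 kg/m³.
(x−vt)²/(4Dt) = (0.25)²/(4 × 0.0718 × 111) = 0.001961; exp(−0.001961) = 0.9980.
C = 2.455 × 0.9980 = 2.45 kg/m³.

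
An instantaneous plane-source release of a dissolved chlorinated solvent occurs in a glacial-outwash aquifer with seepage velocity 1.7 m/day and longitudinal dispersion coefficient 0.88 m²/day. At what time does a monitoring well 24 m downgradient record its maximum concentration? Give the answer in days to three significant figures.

13.8 days

For the 1D instantaneous-source solution, setting ∂C/∂t = 0 at fixed x gives v²t² + 2Dt − x² = 0, so t = (√(D² + v²x²) − D)/v².
√(D² + v²x²) = √(0.88² + 1.7² × 24²) = 40.81; v² = 2.89.
t = (40.81 − 0.88)/2.89 = 13.8 days (vs. the pure-advection estimate x/v = 14.1 d).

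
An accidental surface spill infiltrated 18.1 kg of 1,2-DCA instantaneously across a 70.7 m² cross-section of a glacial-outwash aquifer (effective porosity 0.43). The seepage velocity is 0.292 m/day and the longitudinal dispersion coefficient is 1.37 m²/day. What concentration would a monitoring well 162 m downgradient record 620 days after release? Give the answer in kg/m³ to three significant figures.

0.00518 kg/m³

For an instantaneous plane source, C(x,t) = M/(n_e·A·√(4πDt)) · exp(−(x−vt)²/(4Dt)), with n_e·A the pore (flow) area.
Plume center vt = 0.292 × 620 = 181.04 m, so the well at 162 m is 19.04 m upgradient of the peak.
√(4πDt) = 103.3 m, giving peak height M/(n_e·A·√(4πDt)) = 18.1/(0.43 × 70.7 × 103.3) = 0.005764 kg/m³.
(x−vt)²/(4Dt) = (-19.04)²/(4 × 1.37 × 620) = 0.1067; exp(−0.1067) = 0.8988.
C = 0.005764 × 0.8988 = 0.00518 kg/m³.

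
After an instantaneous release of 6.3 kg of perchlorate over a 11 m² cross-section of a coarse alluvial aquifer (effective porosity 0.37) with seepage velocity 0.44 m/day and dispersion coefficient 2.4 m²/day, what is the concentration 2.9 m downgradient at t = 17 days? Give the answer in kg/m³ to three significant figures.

For an instantaneous plane source, C(x,t) = M/(n_e·A·√(4πDt)) · exp(−(x−vt)²/(4Dt)), with n_e·A the pore (flow) area.
Plume center vt = 0.44 × 17 = 7.48 m, so the well at 2.9 m is 4.58 m upgradient of the peak.
√(4πDt) = 22.64 m, giving peak height M/(n_e·A·√(4πDt)) = 6.3/(0.37 × 11 × 22.64) = 0.06837 kg/m³.
(x−vt)²/(4Dt) = (-4.58)²/(4 × 2.4 × 17) = 0.1285; exp(−0.1285) = 0.8794.
C = 0.06837 × 0.8794 = 0.0601 kg/m³.

0.0601 kg/m³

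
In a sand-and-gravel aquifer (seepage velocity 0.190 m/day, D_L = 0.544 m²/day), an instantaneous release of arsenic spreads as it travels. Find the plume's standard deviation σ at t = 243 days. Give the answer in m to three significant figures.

16.3 m

Dispersive spreading gives a Gaussian with σ² = 2Dt; advection only shifts the center.
σ = √(2 × 0.544 × 243) = 16.3 m.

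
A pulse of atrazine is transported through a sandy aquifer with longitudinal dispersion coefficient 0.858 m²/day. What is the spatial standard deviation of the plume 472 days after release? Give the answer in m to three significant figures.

28.5 m

Dispersive spreading gives a Gaussian with σ² = 2Dt; advection only shifts the center.
σ = √(2 × 0.858 × 472) = 28.5 m.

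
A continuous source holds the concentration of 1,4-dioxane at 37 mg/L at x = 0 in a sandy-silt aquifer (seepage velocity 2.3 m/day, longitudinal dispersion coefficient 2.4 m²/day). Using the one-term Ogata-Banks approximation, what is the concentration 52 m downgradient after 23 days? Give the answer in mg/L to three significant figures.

19.8 mg/L

For a continuous step input, C/C₀ ≈ ½·erfc((x−vt)/(2√(Dt))).
vt = 2.3 × 23 = 52.9 m and 2√(Dt) = 2√(2.4 × 23) = 14.86 m.
Argument (x−vt)/(2√(Dt)) = (52 − 52.9)/14.86 = -0.06057; ½·erfc(-0.06057) = 0.5341.
C = 37 × 0.5341 = 19.8 mg/L.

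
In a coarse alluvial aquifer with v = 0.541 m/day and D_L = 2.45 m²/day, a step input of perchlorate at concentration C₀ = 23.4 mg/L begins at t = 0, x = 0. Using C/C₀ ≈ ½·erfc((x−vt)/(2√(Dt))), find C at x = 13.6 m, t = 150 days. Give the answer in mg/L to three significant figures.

23.3 mg/L

For a continuous step input, C/C₀ ≈ ½·erfc((x−vt)/(2√(Dt))).
vt = 0.541 × 150 = 81.15 m and 2√(Dt) = 2√(2.45 × 150) = 38.34 m.
Argument (x−vt)/(2√(Dt)) = (13.6 − 81.15)/38.34 = -1.762; ½·erfc(-1.762) = 0.9936.
C = 23.4 × 0.9936 = 23.3 mg/L.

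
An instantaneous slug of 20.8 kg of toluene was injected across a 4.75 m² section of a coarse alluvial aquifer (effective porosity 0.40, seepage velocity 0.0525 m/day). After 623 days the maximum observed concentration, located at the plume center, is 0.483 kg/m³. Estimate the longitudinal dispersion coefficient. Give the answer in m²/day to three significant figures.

At the plume center C_max = M/(n_e·A·√(4πDt)), so D = M²/(4πt·(n_e·A·C_max)²).
n_e·A·C_max = 0.40 × 4.75 × 0.483 = 0.9177 kg/m.
D = 20.8²/(4π × 623 × 0.9177²) = 0.0656 m²/day.

0.0656 m²/day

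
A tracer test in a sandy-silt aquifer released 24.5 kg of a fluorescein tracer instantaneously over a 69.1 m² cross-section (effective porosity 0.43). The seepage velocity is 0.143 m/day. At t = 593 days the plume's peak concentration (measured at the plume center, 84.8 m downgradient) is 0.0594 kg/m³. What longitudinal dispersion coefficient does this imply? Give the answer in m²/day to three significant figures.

At the plume center C_max = M/(n_e·A·√(4πDt)), so D = M²/(4πt·(n_e·A·C_max)²).
n_e·A·C_max = 0.43 × 69.1 × 0.0594 = 1.765 kg/m.
D = 24.5²/(4π × 593 × 1.765²) = 0.0259 m²/day.

0.0259 m²/day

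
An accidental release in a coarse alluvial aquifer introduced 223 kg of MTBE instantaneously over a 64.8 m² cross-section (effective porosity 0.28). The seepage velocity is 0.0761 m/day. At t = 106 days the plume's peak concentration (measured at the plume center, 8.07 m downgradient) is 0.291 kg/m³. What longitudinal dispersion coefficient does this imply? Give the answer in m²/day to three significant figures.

1.34 m²/day

At the plume center C_max = M/(n_e·A·√(4πDt)), so D = M²/(4πt·(n_e·A·C_max)²).
n_e·A·C_max = 0.28 × 64.8 × 0.291 = 5.280 kg/m.
D = 223²/(4π × 106 × 5.280²) = 1.34 m²/day.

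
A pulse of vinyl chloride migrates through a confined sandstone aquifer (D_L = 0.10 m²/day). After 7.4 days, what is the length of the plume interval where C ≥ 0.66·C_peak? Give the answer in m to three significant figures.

The plume is Gaussian with σ = √(2Dt) = √(2 × 0.10 × 7.4) = 1.217 m.
C/C_peak = exp(−Δx²/(2σ²)) = 0.66 ⇒ Δx = σ·√(−2 ln 0.66) = 1.217 × 0.9116 = 1.109 m.
Width = 2Δx = 2.22 m.

2.22 m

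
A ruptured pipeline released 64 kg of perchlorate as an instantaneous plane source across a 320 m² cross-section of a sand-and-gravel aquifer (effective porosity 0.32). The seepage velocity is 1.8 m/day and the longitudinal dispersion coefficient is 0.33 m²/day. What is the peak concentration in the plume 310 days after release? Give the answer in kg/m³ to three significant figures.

0.0174 kg/m³

The peak of an instantaneous 1D plume sits at x = vt; there the Gaussian factor is 1 and C_max = M/(n_e·A·√(4πDt)), where n_e·A is the pore area the mass is dissolved in.
√(4πDt) = √(4π × 0.33 × 310) = 35.85 m, so C_max = 64/(0.32 × 320 × 35.85) = 0.0174 kg/m³.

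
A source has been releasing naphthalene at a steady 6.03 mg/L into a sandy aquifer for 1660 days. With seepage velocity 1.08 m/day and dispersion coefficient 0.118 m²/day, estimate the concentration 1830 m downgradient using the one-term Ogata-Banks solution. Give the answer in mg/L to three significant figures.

For a continuous step input, C/C₀ ≈ ½·erfc((x−vt)/(2√(Dt))).
vt = 1.08 × 1660 = 1792.8 m and 2√(Dt) = 2√(0.118 × 1660) = 27.99 m.
Argument (x−vt)/(2√(Dt)) = (1830 − 1792.8)/27.99 = 1.329; ½·erfc(1.329) = 0.03009.
C = 6.03 × 0.03009 = 0.181 mg/L.

0.181 mg/L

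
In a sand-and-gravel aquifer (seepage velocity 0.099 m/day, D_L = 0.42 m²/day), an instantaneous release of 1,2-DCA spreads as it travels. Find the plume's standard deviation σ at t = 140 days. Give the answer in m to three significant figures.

Dispersive spreading gives a Gaussian with σ² = 2Dt; advection only shifts the center.
σ = √(2 × 0.42 × 140) = 10.8 m.

10.8 m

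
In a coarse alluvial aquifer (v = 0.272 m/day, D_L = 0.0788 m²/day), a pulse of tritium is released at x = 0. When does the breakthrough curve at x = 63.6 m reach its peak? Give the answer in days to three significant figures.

233 days

For the 1D instantaneous-source solution, setting ∂C/∂t = 0 at fixed x gives v²t² + 2Dt − x² = 0, so t = (√(D² + v²x²) − D)/v².
√(D² + v²x²) = √(0.0788² + 0.272² × 63.6²) = 17.30; v² = 0.073984.
t = (17.30 − 0.0788)/0.073984 = 233 days (vs. the pure-advection estimate x/v = 234 d).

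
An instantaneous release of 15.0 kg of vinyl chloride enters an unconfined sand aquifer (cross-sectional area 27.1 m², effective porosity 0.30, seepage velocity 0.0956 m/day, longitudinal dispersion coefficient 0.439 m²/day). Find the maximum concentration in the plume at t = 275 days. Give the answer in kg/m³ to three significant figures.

0.0474 kg/m³

The peak of an instantaneous 1D plume sits at x = vt; there the Gaussian factor is 1 and C_max = M/(n_e·A·√(4πDt)), where n_e·A is the pore area the mass is dissolved in.
√(4πDt) = √(4π × 0.439 × 275) = 38.95 m, so C_max = 15.0/(0.30 × 27.1 × 38.95) = 0.0474 kg/m³.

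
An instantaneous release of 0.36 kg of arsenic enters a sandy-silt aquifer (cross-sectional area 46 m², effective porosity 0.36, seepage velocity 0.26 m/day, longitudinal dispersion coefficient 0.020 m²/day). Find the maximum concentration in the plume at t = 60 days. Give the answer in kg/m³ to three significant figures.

0.00560 kg/m³

The peak of an instantaneous 1D plume sits at x = vt; there the Gaussian factor is 1 and C_max = M/(n_e·A·√(4πDt)), where n_e·A is the pore area the mass is dissolved in.
√(4πDt) = √(4π × 0.020 × 60) = 3.883 m, so C_max = 0.36/(0.36 × 46 × 3.883) = 0.00560 kg/m³.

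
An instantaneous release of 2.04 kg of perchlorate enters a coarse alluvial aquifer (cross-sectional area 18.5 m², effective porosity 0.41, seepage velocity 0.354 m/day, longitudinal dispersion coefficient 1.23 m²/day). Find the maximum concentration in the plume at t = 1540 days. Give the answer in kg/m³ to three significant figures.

The peak of an instantaneous 1D plume sits at x = vt; there the Gaussian factor is 1 and C_max = M/(n_e·A·√(4πDt)), where n_e·A is the pore area the mass is dissolved in.
√(4πDt) = √(4π × 1.23 × 1540) = 154.3 m, so C_max = 2.04/(0.41 × 18.5 × 154.3) = 0.00174 kg/m³.

0.00174 kg/m³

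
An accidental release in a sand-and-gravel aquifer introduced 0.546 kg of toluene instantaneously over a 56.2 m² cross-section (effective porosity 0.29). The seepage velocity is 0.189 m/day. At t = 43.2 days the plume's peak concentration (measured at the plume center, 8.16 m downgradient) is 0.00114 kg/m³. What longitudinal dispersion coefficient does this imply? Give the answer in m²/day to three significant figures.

1.59 m²/day

At the plume center C_max = M/(n_e·A·√(4πDt)), so D = M²/(4πt·(n_e·A·C_max)²).
n_e·A·C_max = 0.29 × 56.2 × 0.00114 = 0.01858 kg/m.
D = 0.546²/(4π × 43.2 × 0.01858²) = 1.59 m²/day.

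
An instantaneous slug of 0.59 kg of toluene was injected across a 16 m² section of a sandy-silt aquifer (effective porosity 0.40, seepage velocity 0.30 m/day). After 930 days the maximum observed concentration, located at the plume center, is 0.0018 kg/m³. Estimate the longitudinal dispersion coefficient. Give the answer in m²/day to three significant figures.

At the plume center C_max = M/(n_e·A·√(4πDt)), so D = M²/(4πt·(n_e·A·C_max)²).
n_e·A·C_max = 0.40 × 16 × 0.0018 = 0.01152 kg/m.
D = 0.59²/(4π × 930 × 0.01152²) = 0.224 m²/day.

0.224 m²/day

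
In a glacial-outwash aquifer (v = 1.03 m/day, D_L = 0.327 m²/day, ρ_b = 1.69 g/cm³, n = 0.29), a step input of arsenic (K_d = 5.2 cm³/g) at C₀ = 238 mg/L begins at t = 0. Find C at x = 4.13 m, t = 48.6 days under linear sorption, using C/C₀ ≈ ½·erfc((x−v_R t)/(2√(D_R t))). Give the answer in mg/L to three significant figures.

Retardation factor R = 1 + ρ_b·K_d/n = 1 + 1.69 × 5.2/0.29 = 31.30.
Sorption retards both mechanisms: v_R = v/R = 0.03291 m/day, D_R = D/R = 0.01045 m²/day.
v_R·t = 0.03291 × 48.6 = 1.599426 m; 2√(D_R t) = 1.425 m; argument = (4.13 − 1.599426)/1.425 = 1.776.
C = C₀ × ½·erfc(1.776) = 238 × 0.006009 = 1.43 mg/L.

1.43 mg/L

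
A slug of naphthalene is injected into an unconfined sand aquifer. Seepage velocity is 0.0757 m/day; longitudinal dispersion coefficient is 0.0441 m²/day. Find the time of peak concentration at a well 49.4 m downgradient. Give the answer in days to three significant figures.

For the 1D instantaneous-source solution, setting ∂C/∂t = 0 at fixed x gives v²t² + 2Dt − x² = 0, so t = (√(D² + v²x²) − D)/v².
√(D² + v²x²) = √(0.0441² + 0.0757² × 49.4²) = 3.740; v² = 0.00573049.
t = (3.740 − 0.0441)/0.00573049 = 645 days (vs. the pure-advection estimate x/v = 653 d).

645 days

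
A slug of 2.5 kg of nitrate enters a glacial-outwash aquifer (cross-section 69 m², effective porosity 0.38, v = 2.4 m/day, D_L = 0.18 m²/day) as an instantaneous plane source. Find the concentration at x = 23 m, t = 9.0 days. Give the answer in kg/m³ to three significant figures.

0.0156 kg/m³

For an instantaneous plane source, C(x,t) = M/(n_e·A·√(4πDt)) · exp(−(x−vt)²/(4Dt)), with n_e·A the pore (flow) area.
Plume center vt = 2.4 × 9.0 = 21.6 m, so the well at 23 m is 1.4 m downgradient of the peak.
√(4πDt) = 4.512 m, giving peak height M/(n_e·A·√(4πDt)) = 2.5/(0.38 × 69 × 4.512) = 0.02113 kg/m³.
(x−vt)²/(4Dt) = (1.4)²/(4 × 0.18 × 9.0) = 0.3025; exp(−0.3025) = 0.7390.
C = 0.02113 × 0.7390 = 0.0156 kg/m³.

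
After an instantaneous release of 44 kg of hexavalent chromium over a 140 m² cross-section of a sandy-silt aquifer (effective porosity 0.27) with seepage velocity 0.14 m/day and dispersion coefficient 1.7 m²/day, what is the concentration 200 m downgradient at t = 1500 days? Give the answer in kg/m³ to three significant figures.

0.00644 kg/m³

For an instantaneous plane source, C(x,t) = M/(n_e·A·√(4πDt)) · exp(−(x−vt)²/(4Dt)), with n_e·A the pore (flow) area.
Plume center vt = 0.14 × 1500 = 210 m, so the well at 200 m is 10 m upgradient of the peak.
√(4πDt) = 179.0 m, giving peak height M/(n_e·A·√(4πDt)) = 44/(0.27 × 140 × 179.0) = 0.006503 kg/m³.
(x−vt)²/(4Dt) = (-10)²/(4 × 1.7 × 1500) = 0.009804; exp(−0.009804) = 0.9902.
C = 0.006503 × 0.9902 = 0.00644 kg/m³.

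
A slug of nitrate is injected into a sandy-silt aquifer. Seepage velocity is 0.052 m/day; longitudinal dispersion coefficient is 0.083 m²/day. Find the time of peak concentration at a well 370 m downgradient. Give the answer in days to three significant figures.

7080 days

For the 1D instantaneous-source solution, setting ∂C/∂t = 0 at fixed x gives v²t² + 2Dt − x² = 0, so t = (√(D² + v²x²) − D)/v².
√(D² + v²x²) = √(0.083² + 0.052² × 370²) = 19.24; v² = 0.002704.
t = (19.24 − 0.083)/0.002704 = 7080 days (vs. the pure-advection estimate x/v = 7120 d).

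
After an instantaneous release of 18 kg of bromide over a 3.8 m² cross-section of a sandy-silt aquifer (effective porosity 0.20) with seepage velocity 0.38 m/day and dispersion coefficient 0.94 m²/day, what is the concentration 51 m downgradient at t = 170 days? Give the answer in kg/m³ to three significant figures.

0.396 kg/m³

For an instantaneous plane source, C(x,t) = M/(n_e·A·√(4πDt)) · exp(−(x−vt)²/(4Dt)), with n_e·A the pore (flow) area.
Plume center vt = 0.38 × 170 = 64.6 m, so the well at 51 m is 13.6 m upgradient of the peak.
√(4πDt) = 44.81 m, giving peak height M/(n_e·A·√(4πDt)) = 18/(0.20 × 3.8 × 44.81) = 0.5285 kg/m³.
(x−vt)²/(4Dt) = (-13.6)²/(4 × 0.94 × 170) = 0.2894; exp(−0.2894) = 0.7487.
C = 0.5285 × 0.7487 = 0.396 kg/m³.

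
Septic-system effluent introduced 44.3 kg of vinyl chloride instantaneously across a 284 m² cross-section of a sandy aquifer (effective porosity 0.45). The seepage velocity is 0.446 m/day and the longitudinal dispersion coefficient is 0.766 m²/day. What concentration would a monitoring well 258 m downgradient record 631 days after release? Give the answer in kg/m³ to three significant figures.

0.00335 kg/m³

For an instantaneous plane source, C(x,t) = M/(n_e·A·√(4πDt)) · exp(−(x−vt)²/(4Dt)), with n_e·A the pore (flow) area.
Plume center vt = 0.446 × 631 = 281.426 m, so the well at 258 m is 23.426 m upgradient of the peak.
√(4πDt) = 77.94 m, giving peak height M/(n_e·A·√(4πDt)) = 44.3/(0.45 × 284 × 77.94) = 0.004447 kg/m³.
(x−vt)²/(4Dt) = (-23.426)²/(4 × 0.766 × 631) = 0.2838; exp(−0.2838) = 0.7529.
C = 0.004447 × 0.7529 = 0.00335 kg/m³.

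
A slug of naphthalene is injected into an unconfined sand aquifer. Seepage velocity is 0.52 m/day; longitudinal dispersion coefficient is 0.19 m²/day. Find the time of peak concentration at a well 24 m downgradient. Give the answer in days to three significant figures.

For the 1D instantaneous-source solution, setting ∂C/∂t = 0 at fixed x gives v²t² + 2Dt − x² = 0, so t = (√(D² + v²x²) − D)/v².
√(D² + v²x²) = √(0.19² + 0.52² × 24²) = 12.48; v² = 0.2704.
t = (12.48 − 0.19)/0.2704 = 45.5 days (vs. the pure-advection estimate x/v = 46.2 d).

45.5 days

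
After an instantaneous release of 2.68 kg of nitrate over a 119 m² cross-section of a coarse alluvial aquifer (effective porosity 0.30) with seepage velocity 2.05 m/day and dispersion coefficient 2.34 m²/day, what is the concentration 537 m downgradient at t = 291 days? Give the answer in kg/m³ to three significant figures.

0.000221 kg/m³

For an instantaneous plane source, C(x,t) = M/(n_e·A·√(4πDt)) · exp(−(x−vt)²/(4Dt)), with n_e·A the pore (flow) area.
Plume center vt = 2.05 × 291 = 596.55 m, so the well at 537 m is 59.55 m upgradient of the peak.
√(4πDt) = 92.50 m, giving peak height M/(n_e·A·√(4πDt)) = 2.68/(0.30 × 119 × 92.50) = 0.0008116 kg/m³.
(x−vt)²/(4Dt) = (-59.55)²/(4 × 2.34 × 291) = 1.302; exp(−1.302) = 0.2720.
C = 0.0008116 × 0.2720 = 0.000221 kg/m³.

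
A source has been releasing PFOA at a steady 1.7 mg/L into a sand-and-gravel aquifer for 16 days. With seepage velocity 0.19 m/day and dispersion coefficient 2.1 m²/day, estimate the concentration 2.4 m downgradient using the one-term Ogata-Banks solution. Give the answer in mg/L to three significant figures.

0.903 mg/L

For a continuous step input, C/C₀ ≈ ½·erfc((x−vt)/(2√(Dt))).
vt = 0.19 × 16 = 3.04 m and 2√(Dt) = 2√(2.1 × 16) = 11.59 m.
Argument (x−vt)/(2√(Dt)) = (2.4 − 3.04)/11.59 = -0.05522; ½·erfc(-0.05522) = 0.5311.
C = 1.7 × 0.5311 = 0.903 mg/L.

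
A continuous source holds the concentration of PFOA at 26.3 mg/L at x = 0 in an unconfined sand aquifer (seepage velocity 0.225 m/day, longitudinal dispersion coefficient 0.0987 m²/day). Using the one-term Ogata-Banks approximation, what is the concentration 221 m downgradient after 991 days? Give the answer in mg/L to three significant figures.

14.6 mg/L

For a continuous step input, C/C₀ ≈ ½·erfc((x−vt)/(2√(Dt))).
vt = 0.225 × 991 = 222.975 m and 2√(Dt) = 2√(0.0987 × 991) = 19.78 m.
Argument (x−vt)/(2√(Dt)) = (221 − 222.975)/19.78 = -0.09985; ½·erfc(-0.09985) = 0.5561.
C = 26.3 × 0.5561 = 14.6 mg/L.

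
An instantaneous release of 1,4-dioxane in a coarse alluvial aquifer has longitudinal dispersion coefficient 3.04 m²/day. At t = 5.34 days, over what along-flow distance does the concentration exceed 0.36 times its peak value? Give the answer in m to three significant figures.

The plume is Gaussian with σ = √(2Dt) = √(2 × 3.04 × 5.34) = 5.698 m.
C/C_peak = exp(−Δx²/(2σ²)) = 0.36 ⇒ Δx = σ·√(−2 ln 0.36) = 5.698 × 1.429 = 8.142 m.
Width = 2Δx = 16.3 m.

16.3 m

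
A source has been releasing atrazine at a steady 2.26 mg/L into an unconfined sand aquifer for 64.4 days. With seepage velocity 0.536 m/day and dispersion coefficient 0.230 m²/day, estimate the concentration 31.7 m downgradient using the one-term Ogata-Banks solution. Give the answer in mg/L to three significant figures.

For a continuous step input, C/C₀ ≈ ½·erfc((x−vt)/(2√(Dt))).
vt = 0.536 × 64.4 = 34.5184 m and 2√(Dt) = 2√(0.230 × 64.4) = 7.697 m.
Argument (x−vt)/(2√(Dt)) = (31.7 − 34.5184)/7.697 = -0.3662; ½·erfc(-0.3662) = 0.6977.
C = 2.26 × 0.6977 = 1.58 mg/L.

1.58 mg/L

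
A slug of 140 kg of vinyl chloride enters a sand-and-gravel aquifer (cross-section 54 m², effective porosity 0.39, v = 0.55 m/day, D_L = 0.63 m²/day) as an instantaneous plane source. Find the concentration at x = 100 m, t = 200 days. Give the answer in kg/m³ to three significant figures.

0.137 kg/m³

For an instantaneous plane source, C(x,t) = M/(n_e·A·√(4πDt)) · exp(−(x−vt)²/(4Dt)), with n_e·A the pore (flow) area.
Plume center vt = 0.55 × 200 = 110 m, so the well at 100 m is 10 m upgradient of the peak.
√(4πDt) = 39.79 m, giving peak height M/(n_e·A·√(4πDt)) = 140/(0.39 × 54 × 39.79) = 0.1671 kg/m³.
(x−vt)²/(4Dt) = (-10)²/(4 × 0.63 × 200) = 0.1984; exp(−0.1984) = 0.8200.
C = 0.1671 × 0.8200 = 0.137 kg/m³.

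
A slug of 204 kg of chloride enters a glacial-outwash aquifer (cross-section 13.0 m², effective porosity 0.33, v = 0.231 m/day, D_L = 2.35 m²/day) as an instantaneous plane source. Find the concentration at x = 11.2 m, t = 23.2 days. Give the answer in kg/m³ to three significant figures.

1.55 kg/m³

For an instantaneous plane source, C(x,t) = M/(n_e·A·√(4πDt)) · exp(−(x−vt)²/(4Dt)), with n_e·A the pore (flow) area.
Plume center vt = 0.231 × 23.2 = 5.3592 m, so the well at 11.2 m is 5.8408 m downgradient of the peak.
√(4πDt) = 26.17 m, giving peak height M/(n_e·A·√(4πDt)) = 204/(0.33 × 13.0 × 26.17) = 1.817 kg/m³.
(x−vt)²/(4Dt) = (5.8408)²/(4 × 2.35 × 23.2) = 0.1564; exp(−0.1564) = 0.8552.
C = 1.817 × 0.8552 = 1.55 kg/m³.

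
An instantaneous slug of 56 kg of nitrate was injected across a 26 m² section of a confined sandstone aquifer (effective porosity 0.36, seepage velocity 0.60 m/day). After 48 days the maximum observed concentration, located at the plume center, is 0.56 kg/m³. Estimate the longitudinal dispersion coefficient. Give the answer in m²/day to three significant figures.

0.189 m²/day

At the plume center C_max = M/(n_e·A·√(4πDt)), so D = M²/(4πt·(n_e·A·C_max)²).
n_e·A·C_max = 0.36 × 26 × 0.56 = 5.242 kg/m.
D = 56²/(4π × 48 × 5.242²) = 0.189 m²/day.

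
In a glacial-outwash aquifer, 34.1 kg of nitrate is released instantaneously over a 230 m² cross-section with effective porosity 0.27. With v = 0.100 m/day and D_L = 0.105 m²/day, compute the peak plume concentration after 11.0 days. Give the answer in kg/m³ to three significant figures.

0.144 kg/m³

The peak of an instantaneous 1D plume sits at x = vt; there the Gaussian factor is 1 and C_max = M/(n_e·A·√(4πDt)), where n_e·A is the pore area the mass is dissolved in.
√(4πDt) = √(4π × 0.105 × 11.0) = 3.810 m, so C_max = 34.1/(0.27 × 230 × 3.810) = 0.144 kg/m³.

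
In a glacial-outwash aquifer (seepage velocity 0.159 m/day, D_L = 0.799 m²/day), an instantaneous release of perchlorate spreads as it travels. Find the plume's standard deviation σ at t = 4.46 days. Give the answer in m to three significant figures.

2.67 m

Dispersive spreading gives a Gaussian with σ² = 2Dt; advection only shifts the center.
σ = √(2 × 0.799 × 4.46) = 2.67 m.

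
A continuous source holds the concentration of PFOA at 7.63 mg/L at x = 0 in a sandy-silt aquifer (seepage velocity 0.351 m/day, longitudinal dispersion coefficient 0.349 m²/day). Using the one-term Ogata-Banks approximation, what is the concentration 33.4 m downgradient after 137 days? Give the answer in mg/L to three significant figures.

7.12 mg/L

For a continuous step input, C/C₀ ≈ ½·erfc((x−vt)/(2√(Dt))).
vt = 0.351 × 137 = 48.087 m and 2√(Dt) = 2√(0.349 × 137) = 13.83 m.
Argument (x−vt)/(2√(Dt)) = (33.4 − 48.087)/13.83 = -1.062; ½·erfc(-1.062) = 0.9334.
C = 7.63 × 0.9334 = 7.12 mg/L.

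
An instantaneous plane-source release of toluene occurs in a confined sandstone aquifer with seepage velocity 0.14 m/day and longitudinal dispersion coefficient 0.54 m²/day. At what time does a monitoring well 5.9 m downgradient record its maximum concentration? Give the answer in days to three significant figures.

For the 1D instantaneous-source solution, setting ∂C/∂t = 0 at fixed x gives v²t² + 2Dt − x² = 0, so t = (√(D² + v²x²) − D)/v².
√(D² + v²x²) = √(0.54² + 0.14² × 5.9²) = 0.9869; v² = 0.0196.
t = (0.9869 − 0.54)/0.0196 = 22.8 days (vs. the pure-advection estimate x/v = 42.1 d).

22.8 days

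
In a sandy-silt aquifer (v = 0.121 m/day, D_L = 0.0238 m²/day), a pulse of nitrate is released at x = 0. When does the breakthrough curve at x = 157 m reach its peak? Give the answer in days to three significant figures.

For the 1D instantaneous-source solution, setting ∂C/∂t = 0 at fixed x gives v²t² + 2Dt − x² = 0, so t = (√(D² + v²x²) − D)/v².
√(D² + v²x²) = √(0.0238² + 0.121² × 157²) = 19.00; v² = 0.014641.
t = (19.00 − 0.0238)/0.014641 = 1300 days (vs. the pure-advection estimate x/v = 1300 d).

1300 days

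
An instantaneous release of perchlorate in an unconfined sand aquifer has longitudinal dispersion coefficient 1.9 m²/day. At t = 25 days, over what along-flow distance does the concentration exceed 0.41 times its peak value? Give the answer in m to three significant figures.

The plume is Gaussian with σ = √(2Dt) = √(2 × 1.9 × 25) = 9.747 m.
C/C_peak = exp(−Δx²/(2σ²)) = 0.41 ⇒ Δx = σ·√(−2 ln 0.41) = 9.747 × 1.335 = 13.01 m.
Width = 2Δx = 26.0 m.

26.0 m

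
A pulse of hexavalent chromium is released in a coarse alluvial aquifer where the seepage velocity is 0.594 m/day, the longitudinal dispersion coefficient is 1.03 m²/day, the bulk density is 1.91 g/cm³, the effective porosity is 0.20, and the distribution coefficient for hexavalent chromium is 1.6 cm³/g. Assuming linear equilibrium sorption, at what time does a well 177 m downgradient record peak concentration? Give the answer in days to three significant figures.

Retardation factor R = 1 + ρ_b·K_d/n = 1 + 1.91 × 1.6/0.20 = 16.28.
Sorption retards both mechanisms: v_R = v/R = 0.03649 m/day, D_R = D/R = 0.06327 m²/day.
Peak time from v_R²t² + 2D_R t − x² = 0: t = (√(D_R² + v_R²x²) − D_R)/v_R².
√(D_R² + v_R²x²) = √(0.06327² + 0.03649² × 177²) = 6.459; v_R² = 0.001332.
t = (6.459 − 0.06327)/0.001332 = 4800 days.

4800 days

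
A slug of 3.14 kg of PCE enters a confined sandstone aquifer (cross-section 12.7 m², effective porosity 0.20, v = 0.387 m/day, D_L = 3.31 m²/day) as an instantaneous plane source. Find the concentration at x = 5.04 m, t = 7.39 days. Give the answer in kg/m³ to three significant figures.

0.0672 kg/m³

For an instantaneous plane source, C(x,t) = M/(n_e·A·√(4πDt)) · exp(−(x−vt)²/(4Dt)), with n_e·A the pore (flow) area.
Plume center vt = 0.387 × 7.39 = 2.85993 m, so the well at 5.04 m is 2.18007 m downgradient of the peak.
√(4πDt) = 17.53 m, giving peak height M/(n_e·A·√(4πDt)) = 3.14/(0.20 × 12.7 × 17.53) = 0.07052 kg/m³.
(x−vt)²/(4Dt) = (2.18007)²/(4 × 3.31 × 7.39) = 0.04857; exp(−0.04857) = 0.9526.
C = 0.07052 × 0.9526 = 0.0672 kg/m³.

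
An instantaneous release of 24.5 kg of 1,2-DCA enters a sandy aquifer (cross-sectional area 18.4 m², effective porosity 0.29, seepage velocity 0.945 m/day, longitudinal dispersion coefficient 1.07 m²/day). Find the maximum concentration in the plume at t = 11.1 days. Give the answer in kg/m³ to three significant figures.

The peak of an instantaneous 1D plume sits at x = vt; there the Gaussian factor is 1 and C_max = M/(n_e·A·√(4πDt)), where n_e·A is the pore area the mass is dissolved in.
√(4πDt) = √(4π × 1.07 × 11.1) = 12.22 m, so C_max = 24.5/(0.29 × 18.4 × 12.22) = 0.376 kg/m³.

0.376 kg/m³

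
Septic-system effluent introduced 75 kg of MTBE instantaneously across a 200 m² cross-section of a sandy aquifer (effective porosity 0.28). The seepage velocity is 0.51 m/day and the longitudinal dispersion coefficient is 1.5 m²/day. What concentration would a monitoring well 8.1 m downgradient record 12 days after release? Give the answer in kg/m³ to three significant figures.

For an instantaneous plane source, C(x,t) = M/(n_e·A·√(4πDt)) · exp(−(x−vt)²/(4Dt)), with n_e·A the pore (flow) area.
Plume center vt = 0.51 × 12 = 6.12 m, so the well at 8.1 m is 1.98 m downgradient of the peak.
√(4πDt) = 15.04 m, giving peak height M/(n_e·A·√(4πDt)) = 75/(0.28 × 200 × 15.04) = 0.08905 kg/m³.
(x−vt)²/(4Dt) = (1.98)²/(4 × 1.5 × 12) = 0.05445; exp(−0.05445) = 0.9470.
C = 0.08905 × 0.9470 = 0.0843 kg/m³.

0.0843 kg/m³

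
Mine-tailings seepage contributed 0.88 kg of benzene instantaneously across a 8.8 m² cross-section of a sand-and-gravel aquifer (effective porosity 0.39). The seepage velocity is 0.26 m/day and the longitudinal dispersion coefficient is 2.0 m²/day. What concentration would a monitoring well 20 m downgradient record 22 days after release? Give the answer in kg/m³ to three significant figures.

0.00342 kg/m³

For an instantaneous plane source, C(x,t) = M/(n_e·A·√(4πDt)) · exp(−(x−vt)²/(4Dt)), with n_e·A the pore (flow) area.
Plume center vt = 0.26 × 22 = 5.72 m, so the well at 20 m is 14.28 m downgradient of the peak.
√(4πDt) = 23.51 m, giving peak height M/(n_e·A·√(4πDt)) = 0.88/(0.39 × 8.8 × 23.51) = 0.01091 kg/m³.
(x−vt)²/(4Dt) = (14.28)²/(4 × 2.0 × 22) = 1.159; exp(−1.159) = 0.3138.
C = 0.01091 × 0.3138 = 0.00342 kg/m³.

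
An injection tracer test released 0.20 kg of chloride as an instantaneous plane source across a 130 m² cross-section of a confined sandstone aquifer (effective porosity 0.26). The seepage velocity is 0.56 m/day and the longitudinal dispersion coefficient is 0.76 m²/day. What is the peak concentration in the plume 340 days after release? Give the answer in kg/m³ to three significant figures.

The peak of an instantaneous 1D plume sits at x = vt; there the Gaussian factor is 1 and C_max = M/(n_e·A·√(4πDt)), where n_e·A is the pore area the mass is dissolved in.
√(4πDt) = √(4π × 0.76 × 340) = 56.98 m, so C_max = 0.20/(0.26 × 130 × 56.98) = 0.000104 kg/m³.

0.000104 kg/m³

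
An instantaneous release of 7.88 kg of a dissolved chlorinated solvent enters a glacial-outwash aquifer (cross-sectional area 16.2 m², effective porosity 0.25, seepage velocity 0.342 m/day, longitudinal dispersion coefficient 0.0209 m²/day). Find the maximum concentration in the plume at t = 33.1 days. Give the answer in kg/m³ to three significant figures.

0.660 kg/m³

The peak of an instantaneous 1D plume sits at x = vt; there the Gaussian factor is 1 and C_max = M/(n_e·A·√(4πDt)), where n_e·A is the pore area the mass is dissolved in.
√(4πDt) = √(4π × 0.0209 × 33.1) = 2.948 m, so C_max = 7.88/(0.25 × 16.2 × 2.948) = 0.660 kg/m³.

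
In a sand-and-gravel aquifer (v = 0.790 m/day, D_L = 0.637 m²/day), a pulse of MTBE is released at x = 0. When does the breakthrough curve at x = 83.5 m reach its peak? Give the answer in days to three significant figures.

For the 1D instantaneous-source solution, setting ∂C/∂t = 0 at fixed x gives v²t² + 2Dt − x² = 0, so t = (√(D² + v²x²) − D)/v².
√(D² + v²x²) = √(0.637² + 0.790² × 83.5²) = 65.97; v² = 0.6241.
t = (65.97 − 0.637)/0.6241 = 105 days (vs. the pure-advection estimate x/v = 106 d).

105 days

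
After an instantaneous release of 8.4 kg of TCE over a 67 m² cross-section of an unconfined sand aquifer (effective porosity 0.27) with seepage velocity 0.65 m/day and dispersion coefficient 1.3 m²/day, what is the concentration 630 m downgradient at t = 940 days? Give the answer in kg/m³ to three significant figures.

For an instantaneous plane source, C(x,t) = M/(n_e·A·√(4πDt)) · exp(−(x−vt)²/(4Dt)), with n_e·A the pore (flow) area.
Plume center vt = 0.65 × 940 = 611 m, so the well at 630 m is 19 m downgradient of the peak.
√(4πDt) = 123.9 m, giving peak height M/(n_e·A·√(4πDt)) = 8.4/(0.27 × 67 × 123.9) = 0.003748 kg/m³.
(x−vt)²/(4Dt) = (19)²/(4 × 1.3 × 940) = 0.07385; exp(−0.07385) = 0.9288.
C = 0.003748 × 0.9288 = 0.00348 kg/m³.

0.00348 kg/m³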